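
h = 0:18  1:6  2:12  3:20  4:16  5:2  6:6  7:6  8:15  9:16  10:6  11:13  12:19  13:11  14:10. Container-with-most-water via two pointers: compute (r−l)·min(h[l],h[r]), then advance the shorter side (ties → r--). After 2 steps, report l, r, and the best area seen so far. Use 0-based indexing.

l=0 r=14: min(18,10)*14=140 best=140 *, r--
l=0 r=13: min(18,11)*13=143 best=143 *, r--

l=0, r=12, best area=143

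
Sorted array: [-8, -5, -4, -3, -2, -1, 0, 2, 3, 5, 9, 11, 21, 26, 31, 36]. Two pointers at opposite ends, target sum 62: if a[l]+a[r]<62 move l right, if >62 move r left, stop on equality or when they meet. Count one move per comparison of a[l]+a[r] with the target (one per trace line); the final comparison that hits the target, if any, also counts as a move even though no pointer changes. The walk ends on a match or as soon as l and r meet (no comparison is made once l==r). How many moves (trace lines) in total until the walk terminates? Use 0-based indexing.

14 moves

l=0 r=15: -8+36=28 <62, l++
l=1 r=15: -5+36=31 <62, l++
l=2 r=15: -4+36=32 <62, l++
l=3 r=15: -3+36=33 <62, l++
l=4 r=15: -2+36=34 <62, l++
l=5 r=15: -1+36=35 <62, l++
l=6 r=15: 0+36=36 <62, l++
l=7 r=15: 2+36=38 <62, l++
l=8 r=15: 3+36=39 <62, l++
l=9 r=15: 5+36=41 <62, l++
l=10 r=15: 9+36=45 <62, l++
l=11 r=15: 11+36=47 <62, l++
l=12 r=15: 21+36=57 <62, l++
l=13 r=15: 26+36=62, found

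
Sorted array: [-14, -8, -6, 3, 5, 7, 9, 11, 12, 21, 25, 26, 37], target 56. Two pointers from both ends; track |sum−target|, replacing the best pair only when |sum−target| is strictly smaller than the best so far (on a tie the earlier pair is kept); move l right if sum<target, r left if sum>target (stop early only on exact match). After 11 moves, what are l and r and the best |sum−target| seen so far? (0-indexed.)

l=0 r=12: -14+37=23 d=33 *, l++
l=1 r=12: -8+37=29 d=27 *, l++
l=2 r=12: -6+37=31 d=25 *, l++
l=3 r=12: 3+37=40 d=16 *, l++
l=4 r=12: 5+37=42 d=14 *, l++
l=5 r=12: 7+37=44 d=12 *, l++
l=6 r=12: 9+37=46 d=10 *, l++
l=7 r=12: 11+37=48 d=8 *, l++
l=8 r=12: 12+37=49 d=7 *, l++
l=9 r=12: 21+37=58 d=2 *, r--
l=9 r=11: 21+26=47 d=9, l++

l=10, r=11, best |Δ|=2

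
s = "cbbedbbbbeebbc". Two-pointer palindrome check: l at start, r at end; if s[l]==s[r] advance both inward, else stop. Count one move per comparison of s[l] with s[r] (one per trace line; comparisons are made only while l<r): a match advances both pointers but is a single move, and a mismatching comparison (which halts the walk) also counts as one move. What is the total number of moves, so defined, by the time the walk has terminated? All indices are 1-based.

5 moves

[1,14] 'c'=='c' → l++,r--
[2,13] 'b'=='b' → l++,r--
[3,12] 'b'=='b' → l++,r--
[4,11] 'e'=='e' → l++,r--
[5,10] 'd'!='e' → stop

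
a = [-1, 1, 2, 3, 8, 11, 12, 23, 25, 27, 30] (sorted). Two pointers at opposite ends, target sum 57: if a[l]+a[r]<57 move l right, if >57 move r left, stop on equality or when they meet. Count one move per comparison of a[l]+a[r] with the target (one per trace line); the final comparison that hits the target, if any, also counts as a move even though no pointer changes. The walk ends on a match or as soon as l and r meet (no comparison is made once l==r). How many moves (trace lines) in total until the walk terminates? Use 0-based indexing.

10 moves

l=0 r=10: -1+30=29 <57, l++
l=1 r=10: 1+30=31 <57, l++
l=2 r=10: 2+30=32 <57, l++
l=3 r=10: 3+30=33 <57, l++
l=4 r=10: 8+30=38 <57, l++
l=5 r=10: 11+30=41 <57, l++
l=6 r=10: 12+30=42 <57, l++
l=7 r=10: 23+30=53 <57, l++
l=8 r=10: 25+30=55 <57, l++
l=9 r=10: 27+30=57, found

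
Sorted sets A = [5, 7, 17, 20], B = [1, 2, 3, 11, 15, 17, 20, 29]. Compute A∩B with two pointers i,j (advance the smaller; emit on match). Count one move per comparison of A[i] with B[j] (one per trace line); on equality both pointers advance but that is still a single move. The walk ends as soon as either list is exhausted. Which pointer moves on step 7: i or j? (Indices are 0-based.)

i=0 j=0: 5>1, j++
i=0 j=1: 5>2, j++
i=0 j=2: 5>3, j++
i=0 j=3: 5<11, i++
i=1 j=3: 7<11, i++
i=2 j=3: 17>11, j++
i=2 j=4: 17>15, j++

j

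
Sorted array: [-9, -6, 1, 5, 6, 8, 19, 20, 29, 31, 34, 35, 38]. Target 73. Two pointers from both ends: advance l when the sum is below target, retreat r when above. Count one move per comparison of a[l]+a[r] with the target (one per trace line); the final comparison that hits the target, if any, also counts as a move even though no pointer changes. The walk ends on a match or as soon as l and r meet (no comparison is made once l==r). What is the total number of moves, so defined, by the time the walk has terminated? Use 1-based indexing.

12 moves

[1,13] -9+38=29 <73 → l++
[2,13] -6+38=32 <73 → l++
[3,13] 1+38=39 <73 → l++
[4,13] 5+38=43 <73 → l++
[5,13] 6+38=44 <73 → l++
[6,13] 8+38=46 <73 → l++
[7,13] 19+38=57 <73 → l++
[8,13] 20+38=58 <73 → l++
[9,13] 29+38=67 <73 → l++
[10,13] 31+38=69 <73 → l++
[11,13] 34+38=72 <73 → l++
[12,13] 35+38=73 → found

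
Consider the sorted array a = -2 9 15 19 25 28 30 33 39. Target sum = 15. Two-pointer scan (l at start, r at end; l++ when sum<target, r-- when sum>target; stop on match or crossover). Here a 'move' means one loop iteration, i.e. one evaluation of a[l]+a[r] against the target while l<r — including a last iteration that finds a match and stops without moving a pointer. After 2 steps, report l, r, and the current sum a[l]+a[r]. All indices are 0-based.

l=0, r=6, sum=28

[0,8] -2+39=37 >15 → r--
[0,7] -2+33=31 >15 → r--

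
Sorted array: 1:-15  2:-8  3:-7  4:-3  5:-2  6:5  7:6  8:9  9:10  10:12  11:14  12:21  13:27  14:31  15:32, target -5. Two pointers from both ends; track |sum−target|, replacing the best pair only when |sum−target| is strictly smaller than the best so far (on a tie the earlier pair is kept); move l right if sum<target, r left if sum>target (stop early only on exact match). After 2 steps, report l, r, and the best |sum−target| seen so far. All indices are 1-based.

l=1, r=13, best |Δ|=21

[1,15] -15+32=17 d=22 * → r--
[1,14] -15+31=16 d=21 * → r--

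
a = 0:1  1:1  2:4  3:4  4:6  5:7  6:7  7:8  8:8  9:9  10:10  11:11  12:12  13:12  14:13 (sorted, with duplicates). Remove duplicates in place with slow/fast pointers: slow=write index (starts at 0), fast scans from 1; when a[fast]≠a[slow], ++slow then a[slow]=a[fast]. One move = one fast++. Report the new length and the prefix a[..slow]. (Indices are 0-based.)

length 10; prefix = [1, 4, 6, 7, 8, 9, 10, 11, 12, 13]

slow=0 fast=1: a[fast]=1=a[slow] dup, fast++
slow=0 fast=2: a[fast]=4≠a[slow]=1 write a[1]=4, slow++,fast++
slow=1 fast=3: a[fast]=4=a[slow] dup, fast++
slow=1 fast=4: a[fast]=6≠a[slow]=4 write a[2]=6, slow++,fast++
slow=2 fast=5: a[fast]=7≠a[slow]=6 write a[3]=7, slow++,fast++
slow=3 fast=6: a[fast]=7=a[slow] dup, fast++
slow=3 fast=7: a[fast]=8≠a[slow]=7 write a[4]=8, slow++,fast++
slow=4 fast=8: a[fast]=8=a[slow] dup, fast++
slow=4 fast=9: a[fast]=9≠a[slow]=8 write a[5]=9, slow++,fast++
slow=5 fast=10: a[fast]=10≠a[slow]=9 write a[6]=10, slow++,fast++
slow=6 fast=11: a[fast]=11≠a[slow]=10 write a[7]=11, slow++,fast++
slow=7 fast=12: a[fast]=12≠a[slow]=11 write a[8]=12, slow++,fast++
slow=8 fast=13: a[fast]=12=a[slow] dup, fast++
slow=8 fast=14: a[fast]=13≠a[slow]=12 write a[9]=13, slow++,fast++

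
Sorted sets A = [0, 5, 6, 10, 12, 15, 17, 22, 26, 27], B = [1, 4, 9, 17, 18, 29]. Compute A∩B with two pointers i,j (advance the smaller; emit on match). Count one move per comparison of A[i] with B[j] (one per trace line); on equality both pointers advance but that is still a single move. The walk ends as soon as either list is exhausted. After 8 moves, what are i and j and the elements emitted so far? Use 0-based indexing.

i=5, j=3, emitted=[]

[i=0,j=0] 0<1 → i++
[i=1,j=0] 5>1 → j++
[i=1,j=1] 5>4 → j++
[i=1,j=2] 5<9 → i++
[i=2,j=2] 6<9 → i++
[i=3,j=2] 10>9 → j++
[i=3,j=3] 10<17 → i++
[i=4,j=3] 12<17 → i++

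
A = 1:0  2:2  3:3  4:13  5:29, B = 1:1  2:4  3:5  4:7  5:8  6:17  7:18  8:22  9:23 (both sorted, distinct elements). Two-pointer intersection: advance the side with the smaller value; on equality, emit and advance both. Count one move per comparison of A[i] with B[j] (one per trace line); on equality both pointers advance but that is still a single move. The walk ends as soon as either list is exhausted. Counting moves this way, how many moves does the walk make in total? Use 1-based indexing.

[i=1,j=1] 0<1 → i++
[i=2,j=1] 2>1 → j++
[i=2,j=2] 2<4 → i++
[i=3,j=2] 3<4 → i++
[i=4,j=2] 13>4 → j++
[i=4,j=3] 13>5 → j++
[i=4,j=4] 13>7 → j++
[i=4,j=5] 13>8 → j++
[i=4,j=6] 13<17 → i++
[i=5,j=6] 29>17 → j++
[i=5,j=7] 29>18 → j++
[i=5,j=8] 29>22 → j++
[i=5,j=9] 29>23 → j++

13 moves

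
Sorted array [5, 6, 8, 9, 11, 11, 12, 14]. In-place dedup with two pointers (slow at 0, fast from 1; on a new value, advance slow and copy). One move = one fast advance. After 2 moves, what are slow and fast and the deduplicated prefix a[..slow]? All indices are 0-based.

slow=0 fast=1: a[fast]=6≠a[slow]=5 write a[1]=6, slow++,fast++
slow=1 fast=2: a[fast]=8≠a[slow]=6 write a[2]=8, slow++,fast++

slow=2, fast=3, prefix=[5, 6, 8]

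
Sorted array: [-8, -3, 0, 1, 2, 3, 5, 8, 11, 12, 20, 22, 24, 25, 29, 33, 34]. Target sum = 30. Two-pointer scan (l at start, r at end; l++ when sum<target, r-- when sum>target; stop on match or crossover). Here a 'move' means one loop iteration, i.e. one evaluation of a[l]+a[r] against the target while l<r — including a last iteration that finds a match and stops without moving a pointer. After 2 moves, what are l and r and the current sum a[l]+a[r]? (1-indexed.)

l=2, r=16, sum=30

[1,17] -8+34=26 <30 → l++
[2,17] -3+34=31 >30 → r--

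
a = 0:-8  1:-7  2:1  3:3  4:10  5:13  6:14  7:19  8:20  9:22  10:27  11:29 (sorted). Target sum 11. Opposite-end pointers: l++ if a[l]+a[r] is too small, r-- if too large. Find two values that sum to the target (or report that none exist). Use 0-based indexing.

(-8, 19)

l=0 r=11: -8+29=21 >11, r--
l=0 r=10: -8+27=19 >11, r--
l=0 r=9: -8+22=14 >11, r--
l=0 r=8: -8+20=12 >11, r--
l=0 r=7: -8+19=11, found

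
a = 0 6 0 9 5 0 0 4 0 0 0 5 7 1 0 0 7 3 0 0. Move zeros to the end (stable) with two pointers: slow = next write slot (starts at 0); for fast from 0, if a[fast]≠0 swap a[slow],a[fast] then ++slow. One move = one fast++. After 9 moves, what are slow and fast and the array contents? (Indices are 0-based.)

slow=0 fast=0: a[fast]=0, fast++
slow=0 fast=1: a[fast]=6≠0 swap→a[0]=6, slow++,fast++
slow=1 fast=2: a[fast]=0, fast++
slow=1 fast=3: a[fast]=9≠0 swap→a[1]=9, slow++,fast++
slow=2 fast=4: a[fast]=5≠0 swap→a[2]=5, slow++,fast++
slow=3 fast=5: a[fast]=0, fast++
slow=3 fast=6: a[fast]=0, fast++
slow=3 fast=7: a[fast]=4≠0 swap→a[3]=4, slow++,fast++
slow=4 fast=8: a[fast]=0, fast++

slow=4, fast=9, a=[6, 9, 5, 4, 0, 0, 0, 0, 0, 0, 0, 5, 7, 1, 0, 0, 7, 3, 0, 0]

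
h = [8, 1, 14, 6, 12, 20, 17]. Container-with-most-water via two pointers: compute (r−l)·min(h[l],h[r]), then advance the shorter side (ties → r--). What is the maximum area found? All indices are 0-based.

max area = 56

l=0 r=6: min(8,17)*6=48 best=48 *, l++
l=1 r=6: min(1,17)*5=5 best=48, l++
l=2 r=6: min(14,17)*4=56 best=56 *, l++
l=3 r=6: min(6,17)*3=18 best=56, l++
l=4 r=6: min(12,17)*2=24 best=56, l++
l=5 r=6: min(20,17)*1=17 best=56, r--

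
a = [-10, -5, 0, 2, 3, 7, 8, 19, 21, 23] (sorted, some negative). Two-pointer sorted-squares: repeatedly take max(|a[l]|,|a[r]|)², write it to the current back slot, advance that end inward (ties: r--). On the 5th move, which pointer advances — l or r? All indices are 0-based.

l=0 r=9: |-10|<=|23| out[9]=529, r--
l=0 r=8: |-10|<=|21| out[8]=441, r--
l=0 r=7: |-10|<=|19| out[7]=361, r--
l=0 r=6: |-10|>|8| out[6]=100, l++
l=1 r=6: |-5|<=|8| out[5]=64, r--

r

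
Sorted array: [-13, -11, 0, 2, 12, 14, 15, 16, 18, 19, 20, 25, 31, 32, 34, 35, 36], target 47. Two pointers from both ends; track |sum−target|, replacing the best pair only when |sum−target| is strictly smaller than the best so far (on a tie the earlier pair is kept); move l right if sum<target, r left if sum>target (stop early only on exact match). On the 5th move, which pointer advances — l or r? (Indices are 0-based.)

r

l=0 r=16: -13+36=23 d=24 *, l++
l=1 r=16: -11+36=25 d=22 *, l++
l=2 r=16: 0+36=36 d=11 *, l++
l=3 r=16: 2+36=38 d=9 *, l++
l=4 r=16: 12+36=48 d=1 *, r--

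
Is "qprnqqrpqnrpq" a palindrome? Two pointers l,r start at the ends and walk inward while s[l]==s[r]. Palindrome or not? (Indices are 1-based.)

[1,13] 'q'=='q' → l++,r--
[2,12] 'p'=='p' → l++,r--
[3,11] 'r'=='r' → l++,r--
[4,10] 'n'=='n' → l++,r--
[5,9] 'q'=='q' → l++,r--
[6,8] 'q'!='p' → stop

not a palindrome (mismatch at 6,8)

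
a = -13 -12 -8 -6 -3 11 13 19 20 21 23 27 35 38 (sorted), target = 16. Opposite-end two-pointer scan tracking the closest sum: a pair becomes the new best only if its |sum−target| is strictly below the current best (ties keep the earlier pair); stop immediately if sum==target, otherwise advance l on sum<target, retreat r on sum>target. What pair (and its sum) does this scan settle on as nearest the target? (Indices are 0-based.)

pair (-3, 19) with sum 16 (|Δ|=0)

[0,13] -13+38=25 d=9 * → r--
[0,12] -13+35=22 d=6 * → r--
[0,11] -13+27=14 d=2 * → l++
[1,11] -12+27=15 d=1 * → l++
[2,11] -8+27=19 d=3 → r--
[2,10] -8+23=15 d=1 → l++
[3,10] -6+23=17 d=1 → r--
[3,9] -6+21=15 d=1 → l++
[4,9] -3+21=18 d=2 → r--
[4,8] -3+20=17 d=1 → r--
[4,7] -3+19=16 d=0 * → stop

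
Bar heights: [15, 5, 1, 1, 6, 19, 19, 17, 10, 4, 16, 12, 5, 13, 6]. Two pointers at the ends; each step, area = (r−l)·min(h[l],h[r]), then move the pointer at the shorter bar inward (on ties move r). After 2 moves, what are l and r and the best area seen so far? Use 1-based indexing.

[1,15] min(15,6)*14=84 best=84 * → r--
[1,14] min(15,13)*13=169 best=169 * → r--

l=1, r=13, best area=169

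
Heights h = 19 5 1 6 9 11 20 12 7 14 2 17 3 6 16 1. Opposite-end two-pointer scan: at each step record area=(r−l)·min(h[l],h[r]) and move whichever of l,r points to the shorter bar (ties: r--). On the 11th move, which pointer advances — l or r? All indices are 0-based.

l

l=0 r=15: min(19,1)*15=15 best=15 *, r--
l=0 r=14: min(19,16)*14=224 best=224 *, r--
l=0 r=13: min(19,6)*13=78 best=224, r--
l=0 r=12: min(19,3)*12=36 best=224, r--
l=0 r=11: min(19,17)*11=187 best=224, r--
l=0 r=10: min(19,2)*10=20 best=224, r--
l=0 r=9: min(19,14)*9=126 best=224, r--
l=0 r=8: min(19,7)*8=56 best=224, r--
l=0 r=7: min(19,12)*7=84 best=224, r--
l=0 r=6: min(19,20)*6=114 best=224, l++
l=1 r=6: min(5,20)*5=25 best=224, l++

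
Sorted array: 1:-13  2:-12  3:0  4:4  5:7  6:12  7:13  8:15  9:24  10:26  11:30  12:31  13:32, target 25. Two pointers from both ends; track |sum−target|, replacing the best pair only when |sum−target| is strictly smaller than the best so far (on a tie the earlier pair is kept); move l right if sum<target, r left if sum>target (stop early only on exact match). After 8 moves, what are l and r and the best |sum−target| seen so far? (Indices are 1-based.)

[1,13] -13+32=19 d=6 * → l++
[2,13] -12+32=20 d=5 * → l++
[3,13] 0+32=32 d=7 → r--
[3,12] 0+31=31 d=6 → r--
[3,11] 0+30=30 d=5 → r--
[3,10] 0+26=26 d=1 * → r--
[3,9] 0+24=24 d=1 → l++
[4,9] 4+24=28 d=3 → r--

l=4, r=8, best |Δ|=1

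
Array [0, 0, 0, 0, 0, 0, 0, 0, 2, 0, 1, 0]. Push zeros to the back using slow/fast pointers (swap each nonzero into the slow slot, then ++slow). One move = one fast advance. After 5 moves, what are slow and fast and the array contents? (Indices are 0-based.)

slow=0 fast=0: a[fast]=0, fast++
slow=0 fast=1: a[fast]=0, fast++
slow=0 fast=2: a[fast]=0, fast++
slow=0 fast=3: a[fast]=0, fast++
slow=0 fast=4: a[fast]=0, fast++

slow=0, fast=5, a=[0, 0, 0, 0, 0, 0, 0, 0, 2, 0, 1, 0]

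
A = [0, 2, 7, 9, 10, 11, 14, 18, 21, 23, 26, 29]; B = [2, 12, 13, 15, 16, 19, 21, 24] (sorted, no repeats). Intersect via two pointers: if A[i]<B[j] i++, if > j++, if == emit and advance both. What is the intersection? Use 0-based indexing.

[i=0,j=0] 0<2 → i++
[i=1,j=0] 2==2 emit → i++,j++
[i=2,j=1] 7<12 → i++
[i=3,j=1] 9<12 → i++
[i=4,j=1] 10<12 → i++
[i=5,j=1] 11<12 → i++
[i=6,j=1] 14>12 → j++
[i=6,j=2] 14>13 → j++
[i=6,j=3] 14<15 → i++
[i=7,j=3] 18>15 → j++
[i=7,j=4] 18>16 → j++
[i=7,j=5] 18<19 → i++
[i=8,j=5] 21>19 → j++
[i=8,j=6] 21==21 emit → i++,j++
[i=9,j=7] 23<24 → i++
[i=10,j=7] 26>24 → j++

intersection = [2, 21]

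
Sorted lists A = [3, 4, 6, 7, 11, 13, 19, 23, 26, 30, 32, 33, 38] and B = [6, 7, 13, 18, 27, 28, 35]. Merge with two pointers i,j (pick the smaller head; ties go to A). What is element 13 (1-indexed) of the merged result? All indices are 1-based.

merged[13] = 26

[i=1,j=1] A[i]=3<=B[j]=6 take 3 → i++
[i=2,j=1] A[i]=4<=B[j]=6 take 4 → i++
[i=3,j=1] A[i]=6<=B[j]=6 take 6 → i++
[i=4,j=1] A[i]=7>B[j]=6 take 6 → j++
[i=4,j=2] A[i]=7<=B[j]=7 take 7 → i++
[i=5,j=2] A[i]=11>B[j]=7 take 7 → j++
[i=5,j=3] A[i]=11<=B[j]=13 take 11 → i++
[i=6,j=3] A[i]=13<=B[j]=13 take 13 → i++
[i=7,j=3] A[i]=19>B[j]=13 take 13 → j++
[i=7,j=4] A[i]=19>B[j]=18 take 18 → j++
[i=7,j=5] A[i]=19<=B[j]=27 take 19 → i++
[i=8,j=5] A[i]=23<=B[j]=27 take 23 → i++
[i=9,j=5] A[i]=26<=B[j]=27 take 26 → i++
[i=10,j=5] A[i]=30>B[j]=27 take 27 → j++
[i=10,j=6] A[i]=30>B[j]=28 take 28 → j++
[i=10,j=7] A[i]=30<=B[j]=35 take 30 → i++
[i=11,j=7] A[i]=32<=B[j]=35 take 32 → i++
[i=12,j=7] A[i]=33<=B[j]=35 take 33 → i++
[i=13,j=7] A[i]=38>B[j]=35 take 35 → j++
[i=13,j=8] B done, take A[i]=38 → i++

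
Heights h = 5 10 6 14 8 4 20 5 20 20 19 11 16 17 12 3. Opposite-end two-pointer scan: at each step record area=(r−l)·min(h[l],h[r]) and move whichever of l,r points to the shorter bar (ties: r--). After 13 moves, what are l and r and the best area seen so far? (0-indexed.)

l=6, r=8, best area=140

[0,15] min(5,3)*15=45 best=45 * → r--
[0,14] min(5,12)*14=70 best=70 * → l++
[1,14] min(10,12)*13=130 best=130 * → l++
[2,14] min(6,12)*12=72 best=130 → l++
[3,14] min(14,12)*11=132 best=132 * → r--
[3,13] min(14,17)*10=140 best=140 * → l++
[4,13] min(8,17)*9=72 best=140 → l++
[5,13] min(4,17)*8=32 best=140 → l++
[6,13] min(20,17)*7=119 best=140 → r--
[6,12] min(20,16)*6=96 best=140 → r--
[6,11] min(20,11)*5=55 best=140 → r--
[6,10] min(20,19)*4=76 best=140 → r--
[6,9] min(20,20)*3=60 best=140 → r--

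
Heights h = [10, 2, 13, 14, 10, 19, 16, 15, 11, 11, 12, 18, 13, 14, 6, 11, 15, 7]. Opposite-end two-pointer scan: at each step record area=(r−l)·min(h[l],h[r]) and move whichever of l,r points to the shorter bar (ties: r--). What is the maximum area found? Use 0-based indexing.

[0,17] min(10,7)*17=119 best=119 * → r--
[0,16] min(10,15)*16=160 best=160 * → l++
[1,16] min(2,15)*15=30 best=160 → l++
[2,16] min(13,15)*14=182 best=182 * → l++
[3,16] min(14,15)*13=182 best=182 → l++
[4,16] min(10,15)*12=120 best=182 → l++
[5,16] min(19,15)*11=165 best=182 → r--
[5,15] min(19,11)*10=110 best=182 → r--
[5,14] min(19,6)*9=54 best=182 → r--
[5,13] min(19,14)*8=112 best=182 → r--
[5,12] min(19,13)*7=91 best=182 → r--
[5,11] min(19,18)*6=108 best=182 → r--
[5,10] min(19,12)*5=60 best=182 → r--
[5,9] min(19,11)*4=44 best=182 → r--
[5,8] min(19,11)*3=33 best=182 → r--
[5,7] min(19,15)*2=30 best=182 → r--
[5,6] min(19,16)*1=16 best=182 → r--

max area = 182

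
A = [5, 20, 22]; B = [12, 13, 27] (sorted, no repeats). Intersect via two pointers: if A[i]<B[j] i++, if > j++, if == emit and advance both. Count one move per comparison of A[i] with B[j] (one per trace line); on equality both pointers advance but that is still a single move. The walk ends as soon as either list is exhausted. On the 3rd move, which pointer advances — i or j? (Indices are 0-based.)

j

[i=0,j=0] 5<12 → i++
[i=1,j=0] 20>12 → j++
[i=1,j=1] 20>13 → j++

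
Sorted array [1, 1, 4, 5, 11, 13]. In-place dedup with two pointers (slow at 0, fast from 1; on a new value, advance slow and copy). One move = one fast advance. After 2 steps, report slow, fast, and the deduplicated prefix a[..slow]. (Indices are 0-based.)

slow=1, fast=3, prefix=[1, 4]

slow=0 fast=1: a[fast]=1=a[slow] dup, fast++
slow=0 fast=2: a[fast]=4≠a[slow]=1 write a[1]=4, slow++,fast++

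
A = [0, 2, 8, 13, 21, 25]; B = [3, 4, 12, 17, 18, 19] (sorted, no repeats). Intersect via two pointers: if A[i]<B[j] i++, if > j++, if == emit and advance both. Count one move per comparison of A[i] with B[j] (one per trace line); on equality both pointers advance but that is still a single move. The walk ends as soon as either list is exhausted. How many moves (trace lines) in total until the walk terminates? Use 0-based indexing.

i=0 j=0: 0<3, i++
i=1 j=0: 2<3, i++
i=2 j=0: 8>3, j++
i=2 j=1: 8>4, j++
i=2 j=2: 8<12, i++
i=3 j=2: 13>12, j++
i=3 j=3: 13<17, i++
i=4 j=3: 21>17, j++
i=4 j=4: 21>18, j++
i=4 j=5: 21>19, j++

10 moves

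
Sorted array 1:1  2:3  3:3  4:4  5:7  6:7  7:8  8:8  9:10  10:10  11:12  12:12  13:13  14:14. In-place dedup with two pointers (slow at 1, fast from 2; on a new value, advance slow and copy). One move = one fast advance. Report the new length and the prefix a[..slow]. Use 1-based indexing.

(s=1,f=2) a[fast]=3≠a[slow]=1 write a[2]=3 → slow++,fast++
(s=2,f=3) a[fast]=3=a[slow] dup → fast++
(s=2,f=4) a[fast]=4≠a[slow]=3 write a[3]=4 → slow++,fast++
(s=3,f=5) a[fast]=7≠a[slow]=4 write a[4]=7 → slow++,fast++
(s=4,f=6) a[fast]=7=a[slow] dup → fast++
(s=4,f=7) a[fast]=8≠a[slow]=7 write a[5]=8 → slow++,fast++
(s=5,f=8) a[fast]=8=a[slow] dup → fast++
(s=5,f=9) a[fast]=10≠a[slow]=8 write a[6]=10 → slow++,fast++
(s=6,f=10) a[fast]=10=a[slow] dup → fast++
(s=6,f=11) a[fast]=12≠a[slow]=10 write a[7]=12 → slow++,fast++
(s=7,f=12) a[fast]=12=a[slow] dup → fast++
(s=7,f=13) a[fast]=13≠a[slow]=12 write a[8]=13 → slow++,fast++
(s=8,f=14) a[fast]=14≠a[slow]=13 write a[9]=14 → slow++,fast++

length 9; prefix = [1, 3, 4, 7, 8, 10, 12, 13, 14]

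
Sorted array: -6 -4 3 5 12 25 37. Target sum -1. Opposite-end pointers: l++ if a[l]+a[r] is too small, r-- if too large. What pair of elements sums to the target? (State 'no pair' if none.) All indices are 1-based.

(-6, 5)

l=1 r=7: -6+37=31 >-1, r--
l=1 r=6: -6+25=19 >-1, r--
l=1 r=5: -6+12=6 >-1, r--
l=1 r=4: -6+5=-1, found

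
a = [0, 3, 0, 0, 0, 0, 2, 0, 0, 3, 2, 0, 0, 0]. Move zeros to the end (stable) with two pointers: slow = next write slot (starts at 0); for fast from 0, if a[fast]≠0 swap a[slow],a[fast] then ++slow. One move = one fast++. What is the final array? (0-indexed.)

[3, 2, 3, 2, 0, 0, 0, 0, 0, 0, 0, 0, 0, 0]

slow=0 fast=0: a[fast]=0, fast++
slow=0 fast=1: a[fast]=3≠0 swap→a[0]=3, slow++,fast++
slow=1 fast=2: a[fast]=0, fast++
slow=1 fast=3: a[fast]=0, fast++
slow=1 fast=4: a[fast]=0, fast++
slow=1 fast=5: a[fast]=0, fast++
slow=1 fast=6: a[fast]=2≠0 swap→a[1]=2, slow++,fast++
slow=2 fast=7: a[fast]=0, fast++
slow=2 fast=8: a[fast]=0, fast++
slow=2 fast=9: a[fast]=3≠0 swap→a[2]=3, slow++,fast++
slow=3 fast=10: a[fast]=2≠0 swap→a[3]=2, slow++,fast++
slow=4 fast=11: a[fast]=0, fast++
slow=4 fast=12: a[fast]=0, fast++
slow=4 fast=13: a[fast]=0, fast++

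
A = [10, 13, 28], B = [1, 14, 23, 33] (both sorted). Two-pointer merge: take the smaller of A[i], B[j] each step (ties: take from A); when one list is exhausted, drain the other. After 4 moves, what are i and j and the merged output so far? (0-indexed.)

i=0 j=0: A[i]=10>B[j]=1 take 1, j++
i=0 j=1: A[i]=10<=B[j]=14 take 10, i++
i=1 j=1: A[i]=13<=B[j]=14 take 13, i++
i=2 j=1: A[i]=28>B[j]=14 take 14, j++

i=2, j=2, merged so far=[1, 10, 13, 14]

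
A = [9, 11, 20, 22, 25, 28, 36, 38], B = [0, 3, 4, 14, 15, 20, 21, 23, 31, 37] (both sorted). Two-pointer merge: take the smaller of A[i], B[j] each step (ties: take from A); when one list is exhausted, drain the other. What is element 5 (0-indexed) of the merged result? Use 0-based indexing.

merged[5] = 14

i=0 j=0: A[i]=9>B[j]=0 take 0, j++
i=0 j=1: A[i]=9>B[j]=3 take 3, j++
i=0 j=2: A[i]=9>B[j]=4 take 4, j++
i=0 j=3: A[i]=9<=B[j]=14 take 9, i++
i=1 j=3: A[i]=11<=B[j]=14 take 11, i++
i=2 j=3: A[i]=20>B[j]=14 take 14, j++
i=2 j=4: A[i]=20>B[j]=15 take 15, j++
i=2 j=5: A[i]=20<=B[j]=20 take 20, i++
i=3 j=5: A[i]=22>B[j]=20 take 20, j++
i=3 j=6: A[i]=22>B[j]=21 take 21, j++
i=3 j=7: A[i]=22<=B[j]=23 take 22, i++
i=4 j=7: A[i]=25>B[j]=23 take 23, j++
i=4 j=8: A[i]=25<=B[j]=31 take 25, i++
i=5 j=8: A[i]=28<=B[j]=31 take 28, i++
i=6 j=8: A[i]=36>B[j]=31 take 31, j++
i=6 j=9: A[i]=36<=B[j]=37 take 36, i++
i=7 j=9: A[i]=38>B[j]=37 take 37, j++
i=7 j=10: B done, take A[i]=38, i++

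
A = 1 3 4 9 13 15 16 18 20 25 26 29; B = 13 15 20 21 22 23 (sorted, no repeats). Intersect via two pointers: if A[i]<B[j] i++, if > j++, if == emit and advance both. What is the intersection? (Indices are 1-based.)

i=1 j=1: 1<13, i++
i=2 j=1: 3<13, i++
i=3 j=1: 4<13, i++
i=4 j=1: 9<13, i++
i=5 j=1: 13==13 emit, i++,j++
i=6 j=2: 15==15 emit, i++,j++
i=7 j=3: 16<20, i++
i=8 j=3: 18<20, i++
i=9 j=3: 20==20 emit, i++,j++
i=10 j=4: 25>21, j++
i=10 j=5: 25>22, j++
i=10 j=6: 25>23, j++

intersection = [13, 15, 20]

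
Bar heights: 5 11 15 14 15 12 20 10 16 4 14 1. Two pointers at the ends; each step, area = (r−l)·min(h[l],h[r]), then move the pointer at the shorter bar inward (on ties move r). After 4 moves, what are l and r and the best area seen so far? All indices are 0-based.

l=0 r=11: min(5,1)*11=11 best=11 *, r--
l=0 r=10: min(5,14)*10=50 best=50 *, l++
l=1 r=10: min(11,14)*9=99 best=99 *, l++
l=2 r=10: min(15,14)*8=112 best=112 *, r--

l=2, r=9, best area=112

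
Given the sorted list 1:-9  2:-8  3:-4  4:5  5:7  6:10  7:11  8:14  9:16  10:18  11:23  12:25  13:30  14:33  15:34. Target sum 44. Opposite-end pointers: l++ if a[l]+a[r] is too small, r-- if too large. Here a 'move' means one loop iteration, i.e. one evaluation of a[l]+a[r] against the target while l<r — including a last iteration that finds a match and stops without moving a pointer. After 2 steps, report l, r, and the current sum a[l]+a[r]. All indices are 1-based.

l=1 r=15: -9+34=25 <44, l++
l=2 r=15: -8+34=26 <44, l++

l=3, r=15, sum=30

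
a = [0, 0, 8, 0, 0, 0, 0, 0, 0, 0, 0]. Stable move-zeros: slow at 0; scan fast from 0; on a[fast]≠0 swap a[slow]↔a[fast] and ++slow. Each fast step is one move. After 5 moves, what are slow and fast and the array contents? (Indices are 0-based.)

slow=1, fast=5, a=[8, 0, 0, 0, 0, 0, 0, 0, 0, 0, 0]

slow=0 fast=0: a[fast]=0, fast++
slow=0 fast=1: a[fast]=0, fast++
slow=0 fast=2: a[fast]=8≠0 swap→a[0]=8, slow++,fast++
slow=1 fast=3: a[fast]=0, fast++
slow=1 fast=4: a[fast]=0, fast++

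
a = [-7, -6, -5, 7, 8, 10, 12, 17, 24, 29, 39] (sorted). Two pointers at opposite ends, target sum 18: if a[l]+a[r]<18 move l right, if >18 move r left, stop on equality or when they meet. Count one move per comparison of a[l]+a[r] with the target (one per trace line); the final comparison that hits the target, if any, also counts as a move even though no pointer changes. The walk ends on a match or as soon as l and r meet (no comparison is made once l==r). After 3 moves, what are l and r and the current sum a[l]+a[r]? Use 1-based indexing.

l=2, r=9, sum=18

[1,11] -7+39=32 >18 → r--
[1,10] -7+29=22 >18 → r--
[1,9] -7+24=17 <18 → l++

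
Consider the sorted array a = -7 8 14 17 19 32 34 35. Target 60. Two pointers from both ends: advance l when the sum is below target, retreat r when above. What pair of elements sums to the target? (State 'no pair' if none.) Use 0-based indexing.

no pair

l=0 r=7: -7+35=28 <60, l++
l=1 r=7: 8+35=43 <60, l++
l=2 r=7: 14+35=49 <60, l++
l=3 r=7: 17+35=52 <60, l++
l=4 r=7: 19+35=54 <60, l++
l=5 r=7: 32+35=67 >60, r--
l=5 r=6: 32+34=66 >60, r--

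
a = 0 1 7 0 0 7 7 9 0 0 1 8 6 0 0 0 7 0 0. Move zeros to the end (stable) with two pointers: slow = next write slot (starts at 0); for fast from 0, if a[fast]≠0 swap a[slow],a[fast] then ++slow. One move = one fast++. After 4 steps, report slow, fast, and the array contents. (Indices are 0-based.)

(s=0,f=0) a[fast]=0 → fast++
(s=0,f=1) a[fast]=1≠0 swap→a[0]=1 → slow++,fast++
(s=1,f=2) a[fast]=7≠0 swap→a[1]=7 → slow++,fast++
(s=2,f=3) a[fast]=0 → fast++

slow=2, fast=4, a=[1, 7, 0, 0, 0, 7, 7, 9, 0, 0, 1, 8, 6, 0, 0, 0, 7, 0, 0]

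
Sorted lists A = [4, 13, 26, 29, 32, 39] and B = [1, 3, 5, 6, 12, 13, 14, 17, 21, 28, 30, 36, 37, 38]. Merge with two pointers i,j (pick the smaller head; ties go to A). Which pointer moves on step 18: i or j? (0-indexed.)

j

i=0 j=0: A[i]=4>B[j]=1 take 1, j++
i=0 j=1: A[i]=4>B[j]=3 take 3, j++
i=0 j=2: A[i]=4<=B[j]=5 take 4, i++
i=1 j=2: A[i]=13>B[j]=5 take 5, j++
i=1 j=3: A[i]=13>B[j]=6 take 6, j++
i=1 j=4: A[i]=13>B[j]=12 take 12, j++
i=1 j=5: A[i]=13<=B[j]=13 take 13, i++
i=2 j=5: A[i]=26>B[j]=13 take 13, j++
i=2 j=6: A[i]=26>B[j]=14 take 14, j++
i=2 j=7: A[i]=26>B[j]=17 take 17, j++
i=2 j=8: A[i]=26>B[j]=21 take 21, j++
i=2 j=9: A[i]=26<=B[j]=28 take 26, i++
i=3 j=9: A[i]=29>B[j]=28 take 28, j++
i=3 j=10: A[i]=29<=B[j]=30 take 29, i++
i=4 j=10: A[i]=32>B[j]=30 take 30, j++
i=4 j=11: A[i]=32<=B[j]=36 take 32, i++
i=5 j=11: A[i]=39>B[j]=36 take 36, j++
i=5 j=12: A[i]=39>B[j]=37 take 37, j++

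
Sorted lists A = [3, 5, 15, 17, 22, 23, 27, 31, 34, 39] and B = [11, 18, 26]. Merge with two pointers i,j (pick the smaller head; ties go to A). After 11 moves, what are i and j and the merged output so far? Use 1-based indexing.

i=9, j=4, merged so far=[3, 5, 11, 15, 17, 18, 22, 23, 26, 27, 31]

[i=1,j=1] A[i]=3<=B[j]=11 take 3 → i++
[i=2,j=1] A[i]=5<=B[j]=11 take 5 → i++
[i=3,j=1] A[i]=15>B[j]=11 take 11 → j++
[i=3,j=2] A[i]=15<=B[j]=18 take 15 → i++
[i=4,j=2] A[i]=17<=B[j]=18 take 17 → i++
[i=5,j=2] A[i]=22>B[j]=18 take 18 → j++
[i=5,j=3] A[i]=22<=B[j]=26 take 22 → i++
[i=6,j=3] A[i]=23<=B[j]=26 take 23 → i++
[i=7,j=3] A[i]=27>B[j]=26 take 26 → j++
[i=7,j=4] B done, take A[i]=27 → i++
[i=8,j=4] B done, take A[i]=31 → i++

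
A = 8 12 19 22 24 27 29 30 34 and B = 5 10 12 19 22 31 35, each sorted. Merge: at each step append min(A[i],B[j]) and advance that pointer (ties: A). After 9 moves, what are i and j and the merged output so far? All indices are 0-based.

i=0 j=0: A[i]=8>B[j]=5 take 5, j++
i=0 j=1: A[i]=8<=B[j]=10 take 8, i++
i=1 j=1: A[i]=12>B[j]=10 take 10, j++
i=1 j=2: A[i]=12<=B[j]=12 take 12, i++
i=2 j=2: A[i]=19>B[j]=12 take 12, j++
i=2 j=3: A[i]=19<=B[j]=19 take 19, i++
i=3 j=3: A[i]=22>B[j]=19 take 19, j++
i=3 j=4: A[i]=22<=B[j]=22 take 22, i++
i=4 j=4: A[i]=24>B[j]=22 take 22, j++

i=4, j=5, merged so far=[5, 8, 10, 12, 12, 19, 19, 22, 22]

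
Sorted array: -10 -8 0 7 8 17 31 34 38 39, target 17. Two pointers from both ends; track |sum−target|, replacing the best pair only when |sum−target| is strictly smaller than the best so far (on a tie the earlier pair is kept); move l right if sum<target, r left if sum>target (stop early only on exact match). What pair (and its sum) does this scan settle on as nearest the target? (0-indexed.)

pair (0, 17) with sum 17 (|Δ|=0)

l=0 r=9: -10+39=29 d=12 *, r--
l=0 r=8: -10+38=28 d=11 *, r--
l=0 r=7: -10+34=24 d=7 *, r--
l=0 r=6: -10+31=21 d=4 *, r--
l=0 r=5: -10+17=7 d=10, l++
l=1 r=5: -8+17=9 d=8, l++
l=2 r=5: 0+17=17 d=0 *, stop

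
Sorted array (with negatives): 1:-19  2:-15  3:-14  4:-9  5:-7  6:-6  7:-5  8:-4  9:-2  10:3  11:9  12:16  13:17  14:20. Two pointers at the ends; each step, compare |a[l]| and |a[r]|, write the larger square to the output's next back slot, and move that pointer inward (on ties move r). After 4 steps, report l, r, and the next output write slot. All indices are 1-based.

l=2, r=11, next write slot=10

[1,14] |-19|<=|20| out[14]=400 → r--
[1,13] |-19|>|17| out[13]=361 → l++
[2,13] |-15|<=|17| out[12]=289 → r--
[2,12] |-15|<=|16| out[11]=256 → r--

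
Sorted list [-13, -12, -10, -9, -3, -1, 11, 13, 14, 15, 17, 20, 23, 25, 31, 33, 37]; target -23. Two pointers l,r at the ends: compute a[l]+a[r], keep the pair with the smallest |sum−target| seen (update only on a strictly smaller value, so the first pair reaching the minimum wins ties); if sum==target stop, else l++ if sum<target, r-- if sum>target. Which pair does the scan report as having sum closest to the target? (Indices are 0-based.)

l=0 r=16: -13+37=24 d=47 *, r--
l=0 r=15: -13+33=20 d=43 *, r--
l=0 r=14: -13+31=18 d=41 *, r--
l=0 r=13: -13+25=12 d=35 *, r--
l=0 r=12: -13+23=10 d=33 *, r--
l=0 r=11: -13+20=7 d=30 *, r--
l=0 r=10: -13+17=4 d=27 *, r--
l=0 r=9: -13+15=2 d=25 *, r--
l=0 r=8: -13+14=1 d=24 *, r--
l=0 r=7: -13+13=0 d=23 *, r--
l=0 r=6: -13+11=-2 d=21 *, r--
l=0 r=5: -13+-1=-14 d=9 *, r--
l=0 r=4: -13+-3=-16 d=7 *, r--
l=0 r=3: -13+-9=-22 d=1 *, r--
l=0 r=2: -13+-10=-23 d=0 *, stop

pair (-13, -10) with sum -23 (|Δ|=0)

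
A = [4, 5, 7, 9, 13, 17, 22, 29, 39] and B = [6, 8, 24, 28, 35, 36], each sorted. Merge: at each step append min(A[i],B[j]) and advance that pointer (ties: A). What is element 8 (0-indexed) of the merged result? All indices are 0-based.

merged[8] = 22

[i=0,j=0] A[i]=4<=B[j]=6 take 4 → i++
[i=1,j=0] A[i]=5<=B[j]=6 take 5 → i++
[i=2,j=0] A[i]=7>B[j]=6 take 6 → j++
[i=2,j=1] A[i]=7<=B[j]=8 take 7 → i++
[i=3,j=1] A[i]=9>B[j]=8 take 8 → j++
[i=3,j=2] A[i]=9<=B[j]=24 take 9 → i++
[i=4,j=2] A[i]=13<=B[j]=24 take 13 → i++
[i=5,j=2] A[i]=17<=B[j]=24 take 17 → i++
[i=6,j=2] A[i]=22<=B[j]=24 take 22 → i++
[i=7,j=2] A[i]=29>B[j]=24 take 24 → j++
[i=7,j=3] A[i]=29>B[j]=28 take 28 → j++
[i=7,j=4] A[i]=29<=B[j]=35 take 29 → i++
[i=8,j=4] A[i]=39>B[j]=35 take 35 → j++
[i=8,j=5] A[i]=39>B[j]=36 take 36 → j++
[i=8,j=6] B done, take A[i]=39 → i++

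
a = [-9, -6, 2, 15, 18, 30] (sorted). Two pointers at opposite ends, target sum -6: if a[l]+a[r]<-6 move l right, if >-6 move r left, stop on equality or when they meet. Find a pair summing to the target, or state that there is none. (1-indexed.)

[1,6] -9+30=21 >-6 → r--
[1,5] -9+18=9 >-6 → r--
[1,4] -9+15=6 >-6 → r--
[1,3] -9+2=-7 <-6 → l++
[2,3] -6+2=-4 >-6 → r--

no pair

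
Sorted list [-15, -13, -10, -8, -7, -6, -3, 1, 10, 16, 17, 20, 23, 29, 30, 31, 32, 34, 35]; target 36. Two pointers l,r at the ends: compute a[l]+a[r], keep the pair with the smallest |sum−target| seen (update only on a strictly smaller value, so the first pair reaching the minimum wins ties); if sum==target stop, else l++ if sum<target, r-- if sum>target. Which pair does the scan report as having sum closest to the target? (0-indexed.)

pair (1, 35) with sum 36 (|Δ|=0)

[0,18] -15+35=20 d=16 * → l++
[1,18] -13+35=22 d=14 * → l++
[2,18] -10+35=25 d=11 * → l++
[3,18] -8+35=27 d=9 * → l++
[4,18] -7+35=28 d=8 * → l++
[5,18] -6+35=29 d=7 * → l++
[6,18] -3+35=32 d=4 * → l++
[7,18] 1+35=36 d=0 * → stop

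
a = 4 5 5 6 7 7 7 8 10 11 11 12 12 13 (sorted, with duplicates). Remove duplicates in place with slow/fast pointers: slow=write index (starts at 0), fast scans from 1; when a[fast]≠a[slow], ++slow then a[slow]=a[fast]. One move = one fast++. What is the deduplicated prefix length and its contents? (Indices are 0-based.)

(s=0,f=1) a[fast]=5≠a[slow]=4 write a[1]=5 → slow++,fast++
(s=1,f=2) a[fast]=5=a[slow] dup → fast++
(s=1,f=3) a[fast]=6≠a[slow]=5 write a[2]=6 → slow++,fast++
(s=2,f=4) a[fast]=7≠a[slow]=6 write a[3]=7 → slow++,fast++
(s=3,f=5) a[fast]=7=a[slow] dup → fast++
(s=3,f=6) a[fast]=7=a[slow] dup → fast++
(s=3,f=7) a[fast]=8≠a[slow]=7 write a[4]=8 → slow++,fast++
(s=4,f=8) a[fast]=10≠a[slow]=8 write a[5]=10 → slow++,fast++
(s=5,f=9) a[fast]=11≠a[slow]=10 write a[6]=11 → slow++,fast++
(s=6,f=10) a[fast]=11=a[slow] dup → fast++
(s=6,f=11) a[fast]=12≠a[slow]=11 write a[7]=12 → slow++,fast++
(s=7,f=12) a[fast]=12=a[slow] dup → fast++
(s=7,f=13) a[fast]=13≠a[slow]=12 write a[8]=13 → slow++,fast++

length 9; prefix = [4, 5, 6, 7, 8, 10, 11, 12, 13]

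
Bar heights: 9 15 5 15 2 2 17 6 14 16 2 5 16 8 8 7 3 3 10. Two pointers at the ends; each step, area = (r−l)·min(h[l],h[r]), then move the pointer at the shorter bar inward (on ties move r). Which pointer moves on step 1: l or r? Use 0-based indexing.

l

[0,18] min(9,10)*18=162 best=162 * → l++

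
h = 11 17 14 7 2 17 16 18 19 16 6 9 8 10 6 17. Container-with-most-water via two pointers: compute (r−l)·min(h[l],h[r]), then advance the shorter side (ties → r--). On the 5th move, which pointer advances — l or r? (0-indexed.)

l=0 r=15: min(11,17)*15=165 best=165 *, l++
l=1 r=15: min(17,17)*14=238 best=238 *, r--
l=1 r=14: min(17,6)*13=78 best=238, r--
l=1 r=13: min(17,10)*12=120 best=238, r--
l=1 r=12: min(17,8)*11=88 best=238, r--

r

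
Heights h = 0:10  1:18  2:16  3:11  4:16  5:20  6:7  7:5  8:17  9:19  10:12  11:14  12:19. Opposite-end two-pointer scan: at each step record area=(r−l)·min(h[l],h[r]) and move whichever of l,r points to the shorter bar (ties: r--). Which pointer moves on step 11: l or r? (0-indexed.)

l=0 r=12: min(10,19)*12=120 best=120 *, l++
l=1 r=12: min(18,19)*11=198 best=198 *, l++
l=2 r=12: min(16,19)*10=160 best=198, l++
l=3 r=12: min(11,19)*9=99 best=198, l++
l=4 r=12: min(16,19)*8=128 best=198, l++
l=5 r=12: min(20,19)*7=133 best=198, r--
l=5 r=11: min(20,14)*6=84 best=198, r--
l=5 r=10: min(20,12)*5=60 best=198, r--
l=5 r=9: min(20,19)*4=76 best=198, r--
l=5 r=8: min(20,17)*3=51 best=198, r--
l=5 r=7: min(20,5)*2=10 best=198, r--

r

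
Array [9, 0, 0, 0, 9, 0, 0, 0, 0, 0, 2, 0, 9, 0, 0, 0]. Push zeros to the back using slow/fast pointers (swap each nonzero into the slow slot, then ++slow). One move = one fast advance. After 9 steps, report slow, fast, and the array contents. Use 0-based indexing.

slow=0 fast=0: a[fast]=9≠0 swap→a[0]=9, slow++,fast++
slow=1 fast=1: a[fast]=0, fast++
slow=1 fast=2: a[fast]=0, fast++
slow=1 fast=3: a[fast]=0, fast++
slow=1 fast=4: a[fast]=9≠0 swap→a[1]=9, slow++,fast++
slow=2 fast=5: a[fast]=0, fast++
slow=2 fast=6: a[fast]=0, fast++
slow=2 fast=7: a[fast]=0, fast++
slow=2 fast=8: a[fast]=0, fast++

slow=2, fast=9, a=[9, 9, 0, 0, 0, 0, 0, 0, 0, 0, 2, 0, 9, 0, 0, 0]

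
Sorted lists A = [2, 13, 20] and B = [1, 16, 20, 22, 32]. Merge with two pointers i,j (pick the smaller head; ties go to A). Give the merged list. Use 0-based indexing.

[1, 2, 13, 16, 20, 20, 22, 32]

[i=0,j=0] A[i]=2>B[j]=1 take 1 → j++
[i=0,j=1] A[i]=2<=B[j]=16 take 2 → i++
[i=1,j=1] A[i]=13<=B[j]=16 take 13 → i++
[i=2,j=1] A[i]=20>B[j]=16 take 16 → j++
[i=2,j=2] A[i]=20<=B[j]=20 take 20 → i++
[i=3,j=2] A done, take B[j]=20 → j++
[i=3,j=3] A done, take B[j]=22 → j++
[i=3,j=4] A done, take B[j]=32 → j++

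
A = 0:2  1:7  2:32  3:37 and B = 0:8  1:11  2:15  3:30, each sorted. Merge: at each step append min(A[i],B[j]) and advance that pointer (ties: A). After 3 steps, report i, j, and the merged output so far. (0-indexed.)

i=0 j=0: A[i]=2<=B[j]=8 take 2, i++
i=1 j=0: A[i]=7<=B[j]=8 take 7, i++
i=2 j=0: A[i]=32>B[j]=8 take 8, j++

i=2, j=1, merged so far=[2, 7, 8]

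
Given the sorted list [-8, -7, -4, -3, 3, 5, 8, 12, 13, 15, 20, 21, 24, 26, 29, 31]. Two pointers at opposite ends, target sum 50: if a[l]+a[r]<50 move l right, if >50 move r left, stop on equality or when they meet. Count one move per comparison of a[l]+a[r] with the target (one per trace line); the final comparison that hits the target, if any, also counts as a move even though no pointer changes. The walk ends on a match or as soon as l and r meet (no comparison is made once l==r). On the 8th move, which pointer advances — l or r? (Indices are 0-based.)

l

[0,15] -8+31=23 <50 → l++
[1,15] -7+31=24 <50 → l++
[2,15] -4+31=27 <50 → l++
[3,15] -3+31=28 <50 → l++
[4,15] 3+31=34 <50 → l++
[5,15] 5+31=36 <50 → l++
[6,15] 8+31=39 <50 → l++
[7,15] 12+31=43 <50 → l++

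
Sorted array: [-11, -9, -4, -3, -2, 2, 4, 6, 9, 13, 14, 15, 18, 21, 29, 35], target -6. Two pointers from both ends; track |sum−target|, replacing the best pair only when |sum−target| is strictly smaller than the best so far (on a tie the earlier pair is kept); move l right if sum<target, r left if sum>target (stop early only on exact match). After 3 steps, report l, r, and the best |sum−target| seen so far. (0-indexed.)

l=0 r=15: -11+35=24 d=30 *, r--
l=0 r=14: -11+29=18 d=24 *, r--
l=0 r=13: -11+21=10 d=16 *, r--

l=0, r=12, best |Δ|=16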